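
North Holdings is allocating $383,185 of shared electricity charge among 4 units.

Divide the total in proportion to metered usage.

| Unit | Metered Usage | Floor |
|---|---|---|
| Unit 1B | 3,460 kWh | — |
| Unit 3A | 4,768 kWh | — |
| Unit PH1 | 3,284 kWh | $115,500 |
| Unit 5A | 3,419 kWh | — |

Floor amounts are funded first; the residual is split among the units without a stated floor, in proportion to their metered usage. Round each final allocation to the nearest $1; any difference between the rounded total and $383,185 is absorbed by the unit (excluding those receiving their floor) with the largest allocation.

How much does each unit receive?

Unit 1B: $79,522 | Unit 3A: $109,584 | Unit PH1: $115,500 | Unit 5A: $78,579

Minimums first: Unit PH1 $115,500. Residual $267,685.
Residual split over remaining metered usage 11,647: Unit 1B 79,521.77 → $79,522; Unit 3A 109,583.76 → $109,584; Unit 5A 78,579.46 → $78,579.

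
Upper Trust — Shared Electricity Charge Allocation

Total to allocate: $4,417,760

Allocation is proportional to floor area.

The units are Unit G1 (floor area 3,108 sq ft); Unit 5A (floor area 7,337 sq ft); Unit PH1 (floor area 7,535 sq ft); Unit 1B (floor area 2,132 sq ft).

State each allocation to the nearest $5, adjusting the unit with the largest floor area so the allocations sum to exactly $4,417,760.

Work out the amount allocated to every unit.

Unit G1: $682,695; Unit 5A: $1,611,630; Unit PH1: $1,655,125; Unit 1B: $468,310

Combined floor area = 20,112.
Raw shares: Unit G1 3,108/20,112 × $4,417,760 = 682,696.80; Unit 5A 7,337/20,112 × $4,417,760 = 1,611,630.13; Unit PH1 7,535/20,112 × $4,417,760 = 1,655,122.39; Unit 1B 2,132/20,112 × $4,417,760 = 468,310.68.
After rounding ($5): Unit G1 $682,695; Unit 5A $1,611,630; Unit PH1 $1,655,120; Unit 1B $468,310. Sum = $4,417,755.
Difference $4,417,760 − $4,417,755 = +$5 applied to largest floor area (Unit PH1): Unit PH1 becomes $1,655,125.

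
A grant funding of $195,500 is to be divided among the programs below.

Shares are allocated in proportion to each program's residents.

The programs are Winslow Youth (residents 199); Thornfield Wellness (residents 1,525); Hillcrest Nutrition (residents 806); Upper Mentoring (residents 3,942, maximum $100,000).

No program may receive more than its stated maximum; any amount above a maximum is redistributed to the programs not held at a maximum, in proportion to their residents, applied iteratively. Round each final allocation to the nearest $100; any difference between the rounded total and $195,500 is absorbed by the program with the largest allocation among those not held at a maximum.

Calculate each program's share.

Winslow Youth: $7,500 · Thornfield Wellness: $57,600 · Hillcrest Nutrition: $30,400 · Upper Mentoring: $100,000

Total residents = 6,472.
Unconstrained shares: Winslow Youth 6,011.20; Thornfield Wellness 46,065.74; Hillcrest Nutrition 24,346.88; Upper Mentoring 119,076.17.
Cap binds for Upper Mentoring ($100,000); balance $95,500 reallocated over remaining residents 2,530.
Remaining shares: Winslow Youth 7,511.66 → $7,500; Thornfield Wellness 57,564.23 → $57,600; Hillcrest Nutrition 30,424.11 → $30,400.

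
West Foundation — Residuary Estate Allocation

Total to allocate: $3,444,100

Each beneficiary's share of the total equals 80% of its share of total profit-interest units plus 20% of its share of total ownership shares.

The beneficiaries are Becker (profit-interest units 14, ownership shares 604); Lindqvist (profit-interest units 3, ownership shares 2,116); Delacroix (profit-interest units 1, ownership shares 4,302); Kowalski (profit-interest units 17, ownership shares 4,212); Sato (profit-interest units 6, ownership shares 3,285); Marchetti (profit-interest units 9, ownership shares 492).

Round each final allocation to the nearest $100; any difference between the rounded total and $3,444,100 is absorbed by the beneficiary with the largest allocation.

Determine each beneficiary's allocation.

Totals — profit-interest units 50, ownership shares 15,011.
Combined weights (80% profit-interest units + 20% ownership shares): Becker 0.2320; Lindqvist 0.0762; Delacroix 0.0733; Kowalski 0.3281; Sato 0.1398; Marchetti 0.1506.
Proportional shares: Becker 799,194.56; Lindqvist 262,415.14; Delacroix 252,514.41; Kowalski 1,130,074.12; Sato 481,374.64; Marchetti 518,527.14.
After rounding ($100): Becker $799,200; Lindqvist $262,400; Delacroix $252,500; Kowalski $1,130,100; Sato $481,400; Marchetti $518,500. Sum = $3,444,100.
Sum already equals the total — no adjustment.

Becker: $799,200 | Lindqvist: $262,400 | Delacroix: $252,500 | Kowalski: $1,130,100 | Sato: $481,400 | Marchetti: $518,500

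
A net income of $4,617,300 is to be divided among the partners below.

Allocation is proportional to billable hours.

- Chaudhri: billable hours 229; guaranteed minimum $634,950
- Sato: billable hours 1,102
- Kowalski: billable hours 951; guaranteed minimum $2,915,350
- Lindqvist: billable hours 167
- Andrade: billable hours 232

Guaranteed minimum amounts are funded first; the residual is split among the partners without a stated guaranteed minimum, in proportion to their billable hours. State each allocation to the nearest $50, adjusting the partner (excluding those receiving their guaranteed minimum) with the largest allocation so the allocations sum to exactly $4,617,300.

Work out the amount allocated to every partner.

Chaudhri: $634,950; Sato: $783,400; Kowalski: $2,915,350; Lindqvist: $118,700; Andrade: $164,900

Minimums first: Chaudhri $634,950; Kowalski $2,915,350. Residual $1,067,000.
Residual split over remaining billable hours 1,501: Sato 783,367.09 → $783,350; Lindqvist 118,713.52 → $118,700; Andrade 164,919.39 → $164,900.
Rounding difference +$50 applied to Sato → $783,400.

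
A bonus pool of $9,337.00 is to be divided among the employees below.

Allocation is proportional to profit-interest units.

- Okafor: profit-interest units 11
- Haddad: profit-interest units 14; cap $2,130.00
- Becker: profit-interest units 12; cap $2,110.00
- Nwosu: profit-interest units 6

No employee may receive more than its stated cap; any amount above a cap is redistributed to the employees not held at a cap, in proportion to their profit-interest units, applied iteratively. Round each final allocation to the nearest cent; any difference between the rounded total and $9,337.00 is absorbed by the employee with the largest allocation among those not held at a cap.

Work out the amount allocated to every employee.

Total profit-interest units = 43.
Pro-rata shares before constraints: Okafor 2,388.5349; Haddad 3,039.9535; Becker 2,605.6744; Nwosu 1,302.8372.
Capped: Haddad ($2,130.00), Becker ($2,110.00); remaining pool $5,097.00 reallocated over remaining profit-interest units 17.
Redistributed shares: Okafor 3,298.0588 → $3,298.06; Nwosu 1,798.9412 → $1,798.94.

Okafor: $3,298.06 | Haddad: $2,130.00 | Becker: $2,110.00 | Nwosu: $1,798.94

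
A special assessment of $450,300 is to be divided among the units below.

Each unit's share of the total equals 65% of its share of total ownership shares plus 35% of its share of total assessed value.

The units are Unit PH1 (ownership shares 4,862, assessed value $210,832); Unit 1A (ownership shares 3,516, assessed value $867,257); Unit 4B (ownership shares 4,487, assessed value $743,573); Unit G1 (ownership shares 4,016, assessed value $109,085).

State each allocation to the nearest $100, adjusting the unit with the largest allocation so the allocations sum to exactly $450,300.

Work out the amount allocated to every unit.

Unit PH1: $101,500 · Unit 1A: $131,800 · Unit 4B: $138,500 · Unit G1: $78,500

Totals — ownership shares 16,881, assessed value 1,930,747.
Combined weights (65% ownership shares + 35% assessed value): Unit PH1 0.2254; Unit 1A 0.2926; Unit 4B 0.3076; Unit G1 0.1744.
Proportional shares: Unit PH1 101,510.89; Unit 1A 131,756.30; Unit 4B 138,496.00; Unit G1 78,536.82.
At nearest $100: Unit PH1 $101,500; Unit 1A $131,800; Unit 4B $138,500; Unit G1 $78,500. Sum = $450,300.
Rounded total matches; no reconciliation needed.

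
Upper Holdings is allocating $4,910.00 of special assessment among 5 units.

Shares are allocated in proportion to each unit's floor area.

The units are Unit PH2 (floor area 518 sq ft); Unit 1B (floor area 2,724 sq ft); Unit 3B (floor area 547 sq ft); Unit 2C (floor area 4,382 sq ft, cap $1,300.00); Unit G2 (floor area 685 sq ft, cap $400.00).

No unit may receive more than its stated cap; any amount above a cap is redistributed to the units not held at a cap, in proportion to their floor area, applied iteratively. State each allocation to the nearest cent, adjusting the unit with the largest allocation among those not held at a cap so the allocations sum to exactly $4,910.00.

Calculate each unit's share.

Floor area total: 8,856.
Unconstrained shares: Unit PH2 287.1929; Unit 1B 1,510.2575; Unit 3B 303.2712; Unit 2C 2,429.4964; Unit G2 379.7821.
Held at cap: Unit 2C ($1,300.00); residual $3,610.00 reallocated over remaining floor area 4,474.
Held at cap: Unit G2 ($400.00); residual $3,210.00 reallocated over remaining floor area 3,789.
Remaining shares: Unit PH2 438.8440 → $438.84; Unit 1B 2,307.7435 → $2,307.74; Unit 3B 463.4125 → $463.41.
Rounding difference +$0.01 applied to Unit 1B → $2,307.75.

Unit PH2: $438.84 | Unit 1B: $2,307.75 | Unit 3B: $463.41 | Unit 2C: $1,300.00 | Unit G2: $400.00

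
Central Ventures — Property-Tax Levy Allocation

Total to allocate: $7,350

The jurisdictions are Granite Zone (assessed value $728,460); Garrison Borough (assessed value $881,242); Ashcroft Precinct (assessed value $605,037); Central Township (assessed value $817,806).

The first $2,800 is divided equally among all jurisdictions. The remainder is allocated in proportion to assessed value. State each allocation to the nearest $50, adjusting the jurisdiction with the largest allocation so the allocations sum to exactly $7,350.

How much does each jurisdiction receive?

First tranche $2,800 split equally: $700 each.
Remainder $4,550 by assessed value (total 3,032,545): Granite Zone 1,092.97 → $1,100; Garrison Borough 1,322.21 → $1,300; Ashcroft Precinct 907.79 → $900; Central Township 1,227.03 → $1,250.
Totals: Granite Zone $700 + $1,100 = $1,800; Garrison Borough $700 + $1,300 = $2,000; Ashcroft Precinct $700 + $900 = $1,600; Central Township $700 + $1,250 = $1,950.

Granite Zone: $1,800 | Garrison Borough: $2,000 | Ashcroft Precinct: $1,600 | Central Township: $1,950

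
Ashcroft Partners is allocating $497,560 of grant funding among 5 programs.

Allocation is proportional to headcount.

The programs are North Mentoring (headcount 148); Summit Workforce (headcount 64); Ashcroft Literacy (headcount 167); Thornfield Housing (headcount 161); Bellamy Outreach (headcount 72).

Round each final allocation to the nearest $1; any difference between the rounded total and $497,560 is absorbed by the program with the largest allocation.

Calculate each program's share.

Headcount total: 612.
Proportional shares: North Mentoring 148/612 × $497,560 = 120,324.97; Summit Workforce 64/612 × $497,560 = 52,032.42; Ashcroft Literacy 167/612 × $497,560 = 135,772.09; Thornfield Housing 161/612 × $497,560 = 130,894.05; Bellamy Outreach 72/612 × $497,560 = 58,536.47.
At nearest $1: North Mentoring $120,325; Summit Workforce $52,032; Ashcroft Literacy $135,772; Thornfield Housing $130,894; Bellamy Outreach $58,536. Sum = $497,559.
Difference $497,560 − $497,559 = +$1 applied to largest allocation (Ashcroft Literacy): Ashcroft Literacy becomes $135,773.

North Mentoring: $120,325; Summit Workforce: $52,032; Ashcroft Literacy: $135,773; Thornfield Housing: $130,894; Bellamy Outreach: $58,536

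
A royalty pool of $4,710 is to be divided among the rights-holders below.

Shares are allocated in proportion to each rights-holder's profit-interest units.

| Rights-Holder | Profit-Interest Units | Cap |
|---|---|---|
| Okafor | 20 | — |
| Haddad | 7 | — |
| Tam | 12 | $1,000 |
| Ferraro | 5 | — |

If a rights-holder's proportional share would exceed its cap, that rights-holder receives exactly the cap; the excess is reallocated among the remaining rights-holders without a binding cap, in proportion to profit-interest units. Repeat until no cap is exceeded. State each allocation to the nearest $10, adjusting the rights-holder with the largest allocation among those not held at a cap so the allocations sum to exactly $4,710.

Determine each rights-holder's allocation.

Okafor: $2,320 | Haddad: $810 | Tam: $1,000 | Ferraro: $580

Sum of profit-interest units: 44.
Pro-rata shares before constraints: Okafor 2,140.91; Haddad 749.32; Tam 1,284.55; Ferraro 535.23.
Cap binds for Tam ($1,000); balance $3,710 reallocated over remaining profit-interest units 32.
Shares after redistribution: Okafor 2,318.75 → $2,320; Haddad 811.56 → $810; Ferraro 579.69 → $580.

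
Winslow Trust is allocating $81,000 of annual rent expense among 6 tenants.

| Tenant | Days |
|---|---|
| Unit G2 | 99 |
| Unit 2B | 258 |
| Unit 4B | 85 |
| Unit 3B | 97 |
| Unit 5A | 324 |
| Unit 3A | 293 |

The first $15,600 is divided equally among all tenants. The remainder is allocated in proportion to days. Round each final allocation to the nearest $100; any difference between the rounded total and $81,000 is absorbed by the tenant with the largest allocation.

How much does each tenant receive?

Equal tier: $15,600 ÷ 6 = $2,600 apiece.
Remainder $65,400 by days (total 1,156): Unit G2 5,600.87 → $5,600; Unit 2B 14,596.19 → $14,600; Unit 4B 4,808.82 → $4,800; Unit 3B 5,487.72 → $5,500; Unit 5A 18,330.10 → $18,300; Unit 3A 16,576.30 → $16,600.
Totals: Unit G2 $2,600 + $5,600 = $8,200; Unit 2B $2,600 + $14,600 = $17,200; Unit 4B $2,600 + $4,800 = $7,400; Unit 3B $2,600 + $5,500 = $8,100; Unit 5A $2,600 + $18,300 = $20,900; Unit 3A $2,600 + $16,600 = $19,200.

Unit G2: $8,200; Unit 2B: $17,200; Unit 4B: $7,400; Unit 3B: $8,100; Unit 5A: $20,900; Unit 3A: $19,200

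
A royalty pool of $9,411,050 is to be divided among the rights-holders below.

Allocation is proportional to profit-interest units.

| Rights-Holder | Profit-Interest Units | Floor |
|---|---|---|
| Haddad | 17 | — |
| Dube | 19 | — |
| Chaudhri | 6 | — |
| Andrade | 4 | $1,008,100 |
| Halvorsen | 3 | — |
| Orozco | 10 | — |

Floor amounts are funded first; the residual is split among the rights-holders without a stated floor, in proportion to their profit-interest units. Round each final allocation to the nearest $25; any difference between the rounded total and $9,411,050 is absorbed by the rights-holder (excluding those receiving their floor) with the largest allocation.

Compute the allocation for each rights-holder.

Haddad: $2,597,275; Dube: $2,902,850; Chaudhri: $916,675; Andrade: $1,008,100; Halvorsen: $458,350; Orozco: $1,527,800

Fund the minimums — Andrade $1,008,100. Balance $8,402,950.
Balance split over remaining profit-interest units 55: Haddad 2,597,275.45 → $2,597,275; Dube 2,902,837.27 → $2,902,825; Chaudhri 916,685.45 → $916,675; Halvorsen 458,342.73 → $458,350; Orozco 1,527,809.09 → $1,527,800.
Rounding difference +$25 applied to Dube → $2,902,850.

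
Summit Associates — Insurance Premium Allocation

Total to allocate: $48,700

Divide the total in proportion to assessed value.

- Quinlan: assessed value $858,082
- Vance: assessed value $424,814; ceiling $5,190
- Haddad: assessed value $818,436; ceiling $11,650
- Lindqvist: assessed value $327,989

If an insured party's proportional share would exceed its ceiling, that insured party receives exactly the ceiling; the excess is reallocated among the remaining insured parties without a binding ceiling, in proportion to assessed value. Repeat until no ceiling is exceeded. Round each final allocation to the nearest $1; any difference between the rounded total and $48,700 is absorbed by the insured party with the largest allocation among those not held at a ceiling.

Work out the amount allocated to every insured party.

Quinlan: $23,050; Vance: $5,190; Haddad: $11,650; Lindqvist: $8,810

Sum of assessed value: 2,429,321.
Proportional shares (ignoring caps): Quinlan 17,201.76; Vance 8,516.14; Haddad 16,406.98; Lindqvist 6,575.11.
Cap binds for Vance ($5,190), Haddad ($11,650); residual $31,860 reallocated over remaining assessed value 1,186,071.
Shares after redistribution: Quinlan 23,049.63 → $23,050; Lindqvist 8,810.37 → $8,810.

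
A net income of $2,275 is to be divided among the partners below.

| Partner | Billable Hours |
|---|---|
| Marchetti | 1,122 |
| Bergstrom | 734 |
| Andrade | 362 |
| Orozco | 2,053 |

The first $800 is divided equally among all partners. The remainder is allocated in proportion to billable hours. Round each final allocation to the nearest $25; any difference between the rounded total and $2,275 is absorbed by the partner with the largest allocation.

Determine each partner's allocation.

First tranche $800 split equally: $200 each.
Remainder $1,475 by billable hours (total 4,271): Marchetti 387.49 → $375; Bergstrom 253.49 → $250; Andrade 125.02 → $125; Orozco 709.01 → $700.
Rounding difference +$25 on remainder applied to Orozco.
Totals: Marchetti $200 + $375 = $575; Bergstrom $200 + $250 = $450; Andrade $200 + $125 = $325; Orozco $200 + $725 = $925.

Marchetti: $575 · Bergstrom: $450 · Andrade: $325 · Orozco: $925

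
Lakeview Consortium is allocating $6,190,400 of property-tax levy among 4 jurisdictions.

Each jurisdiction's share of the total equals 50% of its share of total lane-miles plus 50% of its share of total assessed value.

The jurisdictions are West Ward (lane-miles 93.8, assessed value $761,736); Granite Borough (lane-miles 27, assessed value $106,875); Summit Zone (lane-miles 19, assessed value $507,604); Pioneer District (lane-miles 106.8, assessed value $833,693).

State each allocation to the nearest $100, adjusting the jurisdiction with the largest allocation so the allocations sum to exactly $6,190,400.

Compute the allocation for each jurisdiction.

West Ward: $2,244,200 | Granite Borough: $488,600 | Summit Zone: $949,400 | Pioneer District: $2,508,200

Lane-miles total 246.6; assessed value total 2,209,908.
Combined weights (50% lane-miles + 50% assessed value): West Ward 0.3625; Granite Borough 0.0789; Summit Zone 0.1534; Pioneer District 0.4052.
Unrounded shares: West Ward 2,244,219.16; Granite Borough 488,579.77; Summit Zone 949,429.33; Pioneer District 2,508,171.74.
At nearest $100: West Ward $2,244,200; Granite Borough $488,600; Summit Zone $949,400; Pioneer District $2,508,200. Sum = $6,190,400.
Sum already equals the total — no adjustment.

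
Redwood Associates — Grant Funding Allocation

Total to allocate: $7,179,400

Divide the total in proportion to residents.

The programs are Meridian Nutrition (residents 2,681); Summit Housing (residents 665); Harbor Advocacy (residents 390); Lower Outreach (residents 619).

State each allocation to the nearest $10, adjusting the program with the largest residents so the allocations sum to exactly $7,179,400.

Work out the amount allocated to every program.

Meridian Nutrition: $4,419,740 · Summit Housing: $1,096,280 · Harbor Advocacy: $642,930 · Lower Outreach: $1,020,450

Sum of residents: 2,681 + 665 + 390 + 619 = 4,355.
Raw shares: Meridian Nutrition 4,419,740.85; Summit Housing 1,096,280.37; Harbor Advocacy 642,931.34; Lower Outreach 1,020,447.44.
At nearest $10: Meridian Nutrition $4,419,740; Summit Housing $1,096,280; Harbor Advocacy $642,930; Lower Outreach $1,020,450. Sum = $7,179,400.
Rounded total matches; no reconciliation needed.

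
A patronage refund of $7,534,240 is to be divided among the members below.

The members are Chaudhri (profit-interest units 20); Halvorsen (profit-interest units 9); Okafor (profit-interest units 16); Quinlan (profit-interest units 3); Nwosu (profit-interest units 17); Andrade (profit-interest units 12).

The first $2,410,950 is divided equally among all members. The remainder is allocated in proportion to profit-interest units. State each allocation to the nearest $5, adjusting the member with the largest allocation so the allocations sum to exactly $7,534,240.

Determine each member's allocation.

Chaudhri: $1,732,550; Halvorsen: $1,000,650; Okafor: $1,466,405; Quinlan: $601,435; Nwosu: $1,532,940; Andrade: $1,200,260

$2,410,950 shared equally gives $401,825 per member.
Remainder $5,123,290 by profit-interest units (total 77): Chaudhri 1,330,724.68 → $1,330,725; Halvorsen 598,826.10 → $598,825; Okafor 1,064,579.74 → $1,064,580; Quinlan 199,608.70 → $199,610; Nwosu 1,131,115.97 → $1,131,115; Andrade 798,434.81 → $798,435.
Totals: Chaudhri $401,825 + $1,330,725 = $1,732,550; Halvorsen $401,825 + $598,825 = $1,000,650; Okafor $401,825 + $1,064,580 = $1,466,405; Quinlan $401,825 + $199,610 = $601,435; Nwosu $401,825 + $1,131,115 = $1,532,940; Andrade $401,825 + $798,435 = $1,200,260.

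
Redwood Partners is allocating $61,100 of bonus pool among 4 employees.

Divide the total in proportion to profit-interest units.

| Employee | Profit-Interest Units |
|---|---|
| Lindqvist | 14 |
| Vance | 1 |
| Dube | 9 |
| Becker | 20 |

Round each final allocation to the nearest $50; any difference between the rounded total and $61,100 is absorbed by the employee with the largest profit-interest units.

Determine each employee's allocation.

Sum of profit-interest units: 14 + 1 + 9 + 20 = 44.
Proportional shares: Lindqvist 19,440.91; Vance 1,388.64; Dube 12,497.73; Becker 27,772.73.
After rounding ($50): Lindqvist $19,450; Vance $1,400; Dube $12,500; Becker $27,750. Sum = $61,100.
Sum already equals the total — no adjustment.

Lindqvist: $19,450 · Vance: $1,400 · Dube: $12,500 · Becker: $27,750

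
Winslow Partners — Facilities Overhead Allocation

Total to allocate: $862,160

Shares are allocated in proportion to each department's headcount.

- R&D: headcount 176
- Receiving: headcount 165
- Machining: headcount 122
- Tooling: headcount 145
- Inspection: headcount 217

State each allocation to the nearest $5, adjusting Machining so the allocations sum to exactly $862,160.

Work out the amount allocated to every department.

R&D: $183,925 | Receiving: $172,430 | Machining: $127,500 | Tooling: $151,530 | Inspection: $226,775

Total headcount = 825.
Proportional shares: R&D 176/825 × $862,160 = 183,927.47; Receiving 165/825 × $862,160 = 172,432.00; Machining 122/825 × $862,160 = 127,495.18; Tooling 145/825 × $862,160 = 151,531.15; Inspection 217/825 × $862,160 = 226,774.21.
At nearest $5: R&D $183,925; Receiving $172,430; Machining $127,495; Tooling $151,530; Inspection $226,775. Sum = $862,155.
Difference $862,160 − $862,155 = +$5 applied to Machining: Machining becomes $127,500.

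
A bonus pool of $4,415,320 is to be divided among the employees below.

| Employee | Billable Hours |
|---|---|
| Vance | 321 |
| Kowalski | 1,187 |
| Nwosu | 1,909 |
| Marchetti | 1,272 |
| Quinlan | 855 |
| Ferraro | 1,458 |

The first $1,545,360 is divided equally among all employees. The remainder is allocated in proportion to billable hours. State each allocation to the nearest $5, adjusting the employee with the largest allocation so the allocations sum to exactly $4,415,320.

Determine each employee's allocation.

$1,545,360 shared equally gives $257,560 per employee.
Remainder $2,869,960 by billable hours (total 7,002): Vance 131,570.57 → $131,570; Kowalski 486,524.21 → $486,525; Nwosu 782,455.53 → $782,455; Marchetti 521,363.77 → $521,365; Quinlan 350,444.99 → $350,445; Ferraro 597,600.93 → $597,600.
Totals: Vance $257,560 + $131,570 = $389,130; Kowalski $257,560 + $486,525 = $744,085; Nwosu $257,560 + $782,455 = $1,040,015; Marchetti $257,560 + $521,365 = $778,925; Quinlan $257,560 + $350,445 = $608,005; Ferraro $257,560 + $597,600 = $855,160.

Vance: $389,130 | Kowalski: $744,085 | Nwosu: $1,040,015 | Marchetti: $778,925 | Quinlan: $608,005 | Ferraro: $855,160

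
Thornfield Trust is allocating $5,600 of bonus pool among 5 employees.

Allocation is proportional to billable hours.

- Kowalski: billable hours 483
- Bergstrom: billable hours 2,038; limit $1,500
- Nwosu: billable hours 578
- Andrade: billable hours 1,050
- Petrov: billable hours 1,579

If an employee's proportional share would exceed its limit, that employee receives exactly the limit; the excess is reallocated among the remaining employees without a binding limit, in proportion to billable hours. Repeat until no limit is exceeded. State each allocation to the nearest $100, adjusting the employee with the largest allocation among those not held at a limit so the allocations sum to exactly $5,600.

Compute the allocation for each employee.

Kowalski: $500 | Bergstrom: $1,500 | Nwosu: $600 | Andrade: $1,200 | Petrov: $1,800

Sum of billable hours: 5,728.
Pro-rata shares before constraints: Kowalski 472.21; Bergstrom 1,992.46; Nwosu 565.08; Andrade 1,026.54; Petrov 1,543.72.
Held at cap: Bergstrom ($1,500); residual $4,100 reallocated over remaining billable hours 3,690.
Shares after redistribution: Kowalski 536.67 → $500; Nwosu 642.22 → $600; Andrade 1,166.67 → $1,200; Petrov 1,754.44 → $1,800.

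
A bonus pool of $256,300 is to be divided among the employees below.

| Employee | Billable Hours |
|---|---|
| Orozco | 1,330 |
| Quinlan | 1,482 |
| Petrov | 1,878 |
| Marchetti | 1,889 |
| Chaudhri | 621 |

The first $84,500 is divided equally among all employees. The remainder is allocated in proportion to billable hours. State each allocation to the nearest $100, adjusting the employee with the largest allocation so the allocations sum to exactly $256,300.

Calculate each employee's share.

Orozco: $48,600 · Quinlan: $52,300 · Petrov: $61,700 · Marchetti: $62,000 · Chaudhri: $31,700

Equal tier: $84,500 ÷ 5 = $16,900 apiece.
Remainder $171,800 by billable hours (total 7,200): Orozco 31,735.28 → $31,700; Quinlan 35,362.17 → $35,400; Petrov 44,811.17 → $44,800; Marchetti 45,073.64 → $45,100; Chaudhri 14,817.75 → $14,800.
Totals: Orozco $16,900 + $31,700 = $48,600; Quinlan $16,900 + $35,400 = $52,300; Petrov $16,900 + $44,800 = $61,700; Marchetti $16,900 + $45,100 = $62,000; Chaudhri $16,900 + $14,800 = $31,700.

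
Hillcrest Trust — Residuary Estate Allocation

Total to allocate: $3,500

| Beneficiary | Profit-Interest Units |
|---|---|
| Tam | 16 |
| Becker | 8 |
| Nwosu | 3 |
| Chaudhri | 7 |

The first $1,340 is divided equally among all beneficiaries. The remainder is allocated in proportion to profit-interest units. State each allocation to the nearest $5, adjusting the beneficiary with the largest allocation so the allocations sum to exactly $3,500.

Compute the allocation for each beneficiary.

Tam: $1,350 · Becker: $845 · Nwosu: $525 · Chaudhri: $780

First tranche $1,340 split equally: $335 each.
Remainder $2,160 by profit-interest units (total 34): Tam 1,016.47 → $1,015; Becker 508.24 → $510; Nwosu 190.59 → $190; Chaudhri 444.71 → $445.
Totals: Tam $335 + $1,015 = $1,350; Becker $335 + $510 = $845; Nwosu $335 + $190 = $525; Chaudhri $335 + $445 = $780.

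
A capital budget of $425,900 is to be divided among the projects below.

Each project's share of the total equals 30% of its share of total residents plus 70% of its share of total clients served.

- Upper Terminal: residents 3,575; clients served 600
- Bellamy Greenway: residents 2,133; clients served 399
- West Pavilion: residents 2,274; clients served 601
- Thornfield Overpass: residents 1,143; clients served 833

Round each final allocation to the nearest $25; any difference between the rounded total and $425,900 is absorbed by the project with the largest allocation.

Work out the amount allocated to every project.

Upper Terminal: $123,600 | Bellamy Greenway: $78,750 | West Pavilion: $105,475 | Thornfield Overpass: $118,075

Totals — residents 9,125, clients served 2,433.
Blended shares (30% residents + 70% clients served): Upper Terminal 0.2902; Bellamy Greenway 0.1849; West Pavilion 0.2477; Thornfield Overpass 0.2772.
Pro-rata amounts: Upper Terminal 123,579.41; Bellamy Greenway 78,758.52; West Pavilion 105,485.10; Thornfield Overpass 118,076.96.
Rounded to nearest $25: Upper Terminal $123,575; Bellamy Greenway $78,750; West Pavilion $105,475; Thornfield Overpass $118,075. Sum = $425,875.
Difference $425,900 − $425,875 = +$25 applied to largest allocation (Upper Terminal): Upper Terminal becomes $123,600.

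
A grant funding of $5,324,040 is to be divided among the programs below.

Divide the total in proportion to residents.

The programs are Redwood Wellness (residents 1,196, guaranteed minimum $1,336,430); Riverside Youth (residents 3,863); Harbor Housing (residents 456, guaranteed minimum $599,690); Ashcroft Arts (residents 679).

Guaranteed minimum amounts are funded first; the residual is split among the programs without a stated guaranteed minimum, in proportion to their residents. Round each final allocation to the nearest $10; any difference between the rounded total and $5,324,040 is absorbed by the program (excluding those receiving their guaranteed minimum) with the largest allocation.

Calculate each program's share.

Redwood Wellness: $1,336,430; Riverside Youth: $2,881,450; Harbor Housing: $599,690; Ashcroft Arts: $506,470

Guaranteed amounts: Redwood Wellness $1,336,430; Harbor Housing $599,690. Balance $3,387,920.
Balance split over remaining residents 4,542: Riverside Youth 2,881,447.59 → $2,881,450; Ashcroft Arts 506,472.41 → $506,470.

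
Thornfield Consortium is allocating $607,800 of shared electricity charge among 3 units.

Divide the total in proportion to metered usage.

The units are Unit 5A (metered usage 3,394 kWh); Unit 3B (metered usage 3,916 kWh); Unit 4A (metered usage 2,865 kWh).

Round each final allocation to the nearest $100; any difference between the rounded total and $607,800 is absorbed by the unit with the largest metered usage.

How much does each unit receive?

Unit 5A: $202,700 | Unit 3B: $234,000 | Unit 4A: $171,100

Sum of metered usage: 10,175.
Unrounded shares: Unit 5A 3,394/10,175 × $607,800 = 202,739.38; Unit 3B 3,916/10,175 × $607,800 = 233,920.86; Unit 4A 2,865/10,175 × $607,800 = 171,139.75.
At nearest $100: Unit 5A $202,700; Unit 3B $233,900; Unit 4A $171,100. Sum = $607,700.
Difference $607,800 − $607,700 = +$100 applied to largest metered usage (Unit 3B): Unit 3B becomes $234,000.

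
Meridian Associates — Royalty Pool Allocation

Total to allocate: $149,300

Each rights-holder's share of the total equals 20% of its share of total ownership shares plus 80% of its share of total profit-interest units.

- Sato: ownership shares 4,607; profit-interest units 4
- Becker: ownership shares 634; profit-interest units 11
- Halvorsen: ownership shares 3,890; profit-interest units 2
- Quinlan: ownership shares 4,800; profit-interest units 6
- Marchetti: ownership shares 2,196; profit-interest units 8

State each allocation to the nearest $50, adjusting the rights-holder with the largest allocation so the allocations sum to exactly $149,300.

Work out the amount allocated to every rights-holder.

Sato: $23,950 | Becker: $43,550 | Halvorsen: $14,900 | Quinlan: $32,000 | Marchetti: $34,900

Ownership shares total 16,127; profit-interest units total 31.
Composite weights (20% ownership shares + 80% profit-interest units): Sato 0.1604; Becker 0.2917; Halvorsen 0.0999; Quinlan 0.2144; Marchetti 0.2337.
Raw shares: Sato 23,941.72; Becker 43,555.82; Halvorsen 14,908.35; Quinlan 32,004.88; Marchetti 34,889.24.
At nearest $50: Sato $23,950; Becker $43,550; Halvorsen $14,900; Quinlan $32,000; Marchetti $34,900. Sum = $149,300.
No rounding difference to absorb.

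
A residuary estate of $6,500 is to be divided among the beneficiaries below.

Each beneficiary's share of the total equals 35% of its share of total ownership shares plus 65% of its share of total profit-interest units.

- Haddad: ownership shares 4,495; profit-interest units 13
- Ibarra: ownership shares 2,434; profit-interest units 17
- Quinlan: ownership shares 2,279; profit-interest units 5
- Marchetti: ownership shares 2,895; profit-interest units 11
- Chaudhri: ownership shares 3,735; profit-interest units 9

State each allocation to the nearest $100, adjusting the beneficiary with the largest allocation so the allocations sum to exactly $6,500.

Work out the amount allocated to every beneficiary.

Haddad: $1,600 | Ibarra: $1,700 | Quinlan: $700 | Marchetti: $1,300 | Chaudhri: $1,200

Ownership shares total 15,838; profit-interest units total 55.
Combined weights (35% ownership shares + 65% profit-interest units): Haddad 0.2530; Ibarra 0.2547; Quinlan 0.1095; Marchetti 0.1940; Chaudhri 0.1889.
Raw shares: Haddad 1,644.31; Ibarra 1,655.53; Quinlan 711.45; Marchetti 1,260.84; Chaudhri 1,227.87.
After rounding ($100): Haddad $1,600; Ibarra $1,700; Quinlan $700; Marchetti $1,300; Chaudhri $1,200. Sum = $6,500.
Rounded total matches; no reconciliation needed.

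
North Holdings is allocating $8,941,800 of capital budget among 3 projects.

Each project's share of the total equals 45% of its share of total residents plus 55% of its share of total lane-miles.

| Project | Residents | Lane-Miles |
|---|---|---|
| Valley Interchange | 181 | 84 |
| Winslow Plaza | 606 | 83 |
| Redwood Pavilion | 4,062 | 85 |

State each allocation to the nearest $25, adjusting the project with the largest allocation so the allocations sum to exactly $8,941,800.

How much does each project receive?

Valley Interchange: $1,789,525; Winslow Plaza: $2,122,675; Redwood Pavilion: $5,029,600

Totals — residents 4,849, lane-miles 252.
Blended shares (45% residents + 55% lane-miles): Valley Interchange 0.2001; Winslow Plaza 0.2374; Redwood Pavilion 0.5625.
Raw shares: Valley Interchange 1,789,527.90; Winslow Plaza 2,122,686.69; Redwood Pavilion 5,029,585.41.
Rounded to nearest $25: Valley Interchange $1,789,525; Winslow Plaza $2,122,675; Redwood Pavilion $5,029,575. Sum = $8,941,775.
Difference $8,941,800 − $8,941,775 = +$25 applied to largest allocation (Redwood Pavilion): Redwood Pavilion becomes $5,029,600.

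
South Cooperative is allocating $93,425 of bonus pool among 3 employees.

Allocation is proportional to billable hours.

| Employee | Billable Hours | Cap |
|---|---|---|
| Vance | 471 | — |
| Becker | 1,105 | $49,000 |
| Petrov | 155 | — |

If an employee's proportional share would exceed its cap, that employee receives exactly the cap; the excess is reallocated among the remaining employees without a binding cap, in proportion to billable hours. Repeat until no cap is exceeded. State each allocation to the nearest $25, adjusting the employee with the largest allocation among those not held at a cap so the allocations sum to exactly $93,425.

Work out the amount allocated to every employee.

Total billable hours = 1,731.
Unconstrained shares: Vance 25,420.67; Becker 59,638.72; Petrov 8,365.61.
Cap binds for Becker ($49,000); balance $44,425 reallocated over remaining billable hours 626.
Shares after redistribution: Vance 33,425.20 → $33,425; Petrov 10,999.80 → $11,000.

Vance: $33,425 · Becker: $49,000 · Petrov: $11,000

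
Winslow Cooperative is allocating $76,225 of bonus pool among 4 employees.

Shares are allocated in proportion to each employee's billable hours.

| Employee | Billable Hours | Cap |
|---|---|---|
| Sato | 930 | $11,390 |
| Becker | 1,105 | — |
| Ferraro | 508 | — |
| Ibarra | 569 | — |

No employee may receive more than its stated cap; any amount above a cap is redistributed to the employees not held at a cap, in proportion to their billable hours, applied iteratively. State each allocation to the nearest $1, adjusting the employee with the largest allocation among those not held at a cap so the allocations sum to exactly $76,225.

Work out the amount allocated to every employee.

Combined billable hours = 3,112.
Proportional shares (ignoring caps): Sato 22,779.32; Becker 27,065.75; Ferraro 12,442.90; Ibarra 13,937.03.
Capped: Sato ($11,390); remaining pool $64,835 reallocated over remaining billable hours 2,182.
Remaining shares: Becker 32,833.49 → $32,833; Ferraro 15,094.49 → $15,094; Ibarra 16,907.02 → $16,907.
Rounding difference +$1 applied to Becker → $32,834.

Sato: $11,390 | Becker: $32,834 | Ferraro: $15,094 | Ibarra: $16,907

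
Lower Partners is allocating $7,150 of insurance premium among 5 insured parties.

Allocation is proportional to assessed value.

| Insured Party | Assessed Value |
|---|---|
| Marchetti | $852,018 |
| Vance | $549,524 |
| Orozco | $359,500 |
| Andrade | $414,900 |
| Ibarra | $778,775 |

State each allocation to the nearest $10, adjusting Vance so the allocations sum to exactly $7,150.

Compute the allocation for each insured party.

Marchetti: $2,060 | Vance: $1,340 | Orozco: $870 | Andrade: $1,000 | Ibarra: $1,880

Sum of assessed value: 2,954,717.
Pro-rata amounts: Marchetti 852,018/2,954,717 × $7,150 = 2,061.76; Vance 549,524/2,954,717 × $7,150 = 1,329.77; Orozco 359,500/2,954,717 × $7,150 = 869.94; Andrade 414,900/2,954,717 × $7,150 = 1,004.00; Ibarra 778,775/2,954,717 × $7,150 = 1,884.53.
At nearest $10: Marchetti $2,060; Vance $1,330; Orozco $870; Andrade $1,000; Ibarra $1,880. Sum = $7,140.
Difference $7,150 − $7,140 = +$10 applied to Vance: Vance becomes $1,340.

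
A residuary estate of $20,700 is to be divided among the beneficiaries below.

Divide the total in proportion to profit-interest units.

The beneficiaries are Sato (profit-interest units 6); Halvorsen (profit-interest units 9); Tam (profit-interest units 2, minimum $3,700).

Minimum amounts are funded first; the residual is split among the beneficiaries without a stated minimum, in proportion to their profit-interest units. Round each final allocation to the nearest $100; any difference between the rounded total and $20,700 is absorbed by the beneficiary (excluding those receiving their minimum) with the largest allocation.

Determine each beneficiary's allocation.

Sato: $6,800; Halvorsen: $10,200; Tam: $3,700

Guaranteed amounts: Tam $3,700. Balance $17,000.
Balance split over remaining profit-interest units 15: Sato 6,800.00 → $6,800; Halvorsen 10,200.00 → $10,200.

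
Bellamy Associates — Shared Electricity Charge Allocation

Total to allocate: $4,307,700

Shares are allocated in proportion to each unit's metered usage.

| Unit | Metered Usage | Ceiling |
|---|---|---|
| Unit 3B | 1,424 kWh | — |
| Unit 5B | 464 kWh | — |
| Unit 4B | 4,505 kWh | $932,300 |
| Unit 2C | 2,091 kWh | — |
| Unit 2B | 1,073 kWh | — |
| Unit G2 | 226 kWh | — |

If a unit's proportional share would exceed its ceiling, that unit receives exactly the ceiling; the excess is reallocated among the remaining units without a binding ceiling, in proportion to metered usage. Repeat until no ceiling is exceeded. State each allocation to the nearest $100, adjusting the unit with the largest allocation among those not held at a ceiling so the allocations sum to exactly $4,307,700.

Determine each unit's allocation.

Total metered usage = 9,783.
Proportional shares (ignoring caps): Unit 3B 627,022.88; Unit 5B 204,310.82; Unit 4B 1,983,664.37; Unit 2C 920,719.69; Unit 2B 472,468.78; Unit G2 99,513.46.
Held at cap: Unit 4B ($932,300); balance $3,375,400 reallocated over remaining metered usage 5,278.
Redistributed shares: Unit 3B 910,680.11 → $910,700; Unit 5B 296,738.46 → $296,700; Unit 2C 1,337,241.64 → $1,337,200; Unit 2B 686,207.69 → $686,200; Unit G2 144,532.10 → $144,500.
Rounding difference +$100 applied to Unit 2C → $1,337,300.

Unit 3B: $910,700; Unit 5B: $296,700; Unit 4B: $932,300; Unit 2C: $1,337,300; Unit 2B: $686,200; Unit G2: $144,500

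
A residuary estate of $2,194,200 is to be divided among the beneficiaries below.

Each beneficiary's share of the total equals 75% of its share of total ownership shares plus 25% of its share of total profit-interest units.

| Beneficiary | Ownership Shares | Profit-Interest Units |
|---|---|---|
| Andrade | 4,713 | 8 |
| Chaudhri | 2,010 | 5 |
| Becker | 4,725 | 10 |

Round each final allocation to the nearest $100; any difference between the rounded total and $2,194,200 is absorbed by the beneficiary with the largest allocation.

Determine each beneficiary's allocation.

Ownership shares total 11,448; profit-interest units total 23.
Composite weights (75% ownership shares + 25% profit-interest units): Andrade 0.3957; Chaudhri 0.1860; Becker 0.4182.
Unrounded shares: Andrade 868,293.75; Chaudhri 408,187.50; Becker 917,718.75.
At nearest $100: Andrade $868,300; Chaudhri $408,200; Becker $917,700. Sum = $2,194,200.
Sum already equals the total — no adjustment.

Andrade: $868,300 · Chaudhri: $408,200 · Becker: $917,700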